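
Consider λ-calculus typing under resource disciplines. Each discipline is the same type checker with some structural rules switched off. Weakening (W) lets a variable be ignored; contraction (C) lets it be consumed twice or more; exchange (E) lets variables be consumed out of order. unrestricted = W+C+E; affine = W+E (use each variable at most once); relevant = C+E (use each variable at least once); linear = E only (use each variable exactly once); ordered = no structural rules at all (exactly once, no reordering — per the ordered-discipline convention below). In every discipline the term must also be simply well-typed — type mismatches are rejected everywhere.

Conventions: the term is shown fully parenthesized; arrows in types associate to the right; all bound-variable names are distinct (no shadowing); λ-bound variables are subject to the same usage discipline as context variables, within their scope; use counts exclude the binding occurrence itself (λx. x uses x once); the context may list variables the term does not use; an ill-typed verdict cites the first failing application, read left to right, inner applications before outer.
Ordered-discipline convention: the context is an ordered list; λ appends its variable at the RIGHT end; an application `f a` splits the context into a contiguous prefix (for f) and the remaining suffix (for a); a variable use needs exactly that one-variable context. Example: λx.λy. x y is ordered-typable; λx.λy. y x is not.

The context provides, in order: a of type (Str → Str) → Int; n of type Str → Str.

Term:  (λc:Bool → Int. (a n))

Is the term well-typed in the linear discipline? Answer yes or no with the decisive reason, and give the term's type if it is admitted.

no — c never used (weakening)
variable uses: a=1, n=1, c [bound]=0
uses in reading order: a, n
typing: the term checks, with type (Bool → Int) → Int
summary: ordered ✗ · linear ✗ · affine ✓ · relevant ✗ · unrestricted ✓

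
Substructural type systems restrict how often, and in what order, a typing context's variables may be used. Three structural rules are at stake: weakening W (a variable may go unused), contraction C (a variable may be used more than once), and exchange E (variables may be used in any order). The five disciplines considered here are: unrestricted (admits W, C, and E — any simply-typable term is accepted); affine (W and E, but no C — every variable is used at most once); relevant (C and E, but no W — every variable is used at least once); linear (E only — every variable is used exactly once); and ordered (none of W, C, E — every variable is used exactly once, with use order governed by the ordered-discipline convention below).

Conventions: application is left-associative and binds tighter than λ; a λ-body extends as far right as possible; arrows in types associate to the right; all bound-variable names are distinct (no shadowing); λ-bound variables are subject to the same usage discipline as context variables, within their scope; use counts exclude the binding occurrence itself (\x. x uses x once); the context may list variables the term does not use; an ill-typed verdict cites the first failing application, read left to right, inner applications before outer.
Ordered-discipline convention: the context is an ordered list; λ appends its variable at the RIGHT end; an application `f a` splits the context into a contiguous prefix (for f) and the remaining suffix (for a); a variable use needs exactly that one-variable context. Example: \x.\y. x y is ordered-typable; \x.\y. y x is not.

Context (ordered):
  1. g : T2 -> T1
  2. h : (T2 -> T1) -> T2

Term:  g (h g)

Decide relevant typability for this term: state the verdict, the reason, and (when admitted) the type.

yes — every one of g, h appears; term : T1
variable uses: g ×2, h ×1
use order (left to right): g, h, g
typing: well-typed — term : T1
all disciplines: ordered ✗; linear ✗; affine ✗; relevant ✓; unrestricted ✓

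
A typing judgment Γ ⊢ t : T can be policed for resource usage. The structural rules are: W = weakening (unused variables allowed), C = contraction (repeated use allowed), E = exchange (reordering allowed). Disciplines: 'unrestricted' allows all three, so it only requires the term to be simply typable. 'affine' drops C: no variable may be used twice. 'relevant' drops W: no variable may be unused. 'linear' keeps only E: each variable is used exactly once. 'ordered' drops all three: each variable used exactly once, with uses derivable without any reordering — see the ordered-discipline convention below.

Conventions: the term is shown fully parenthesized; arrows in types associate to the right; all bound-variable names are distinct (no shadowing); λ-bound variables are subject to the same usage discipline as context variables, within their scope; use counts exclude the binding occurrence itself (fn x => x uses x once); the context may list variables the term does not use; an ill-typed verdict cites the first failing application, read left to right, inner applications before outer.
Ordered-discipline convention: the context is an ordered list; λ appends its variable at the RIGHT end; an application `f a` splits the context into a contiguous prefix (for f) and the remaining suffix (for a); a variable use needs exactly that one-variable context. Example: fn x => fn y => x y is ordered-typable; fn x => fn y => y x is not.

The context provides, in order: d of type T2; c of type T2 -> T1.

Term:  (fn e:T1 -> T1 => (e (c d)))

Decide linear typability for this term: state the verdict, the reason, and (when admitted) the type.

yes — each of d, c, e used exactly once; term : (T1 -> T1) -> T1
variable uses: d: 1×, c: 1×, e (λ-bound): 1×
uses in reading order: e, c, d
typing: well-typed at (T1 -> T1) -> T1
across the five disciplines: ordered ✗, linear ✓, affine ✓, relevant ✓, unrestricted ✓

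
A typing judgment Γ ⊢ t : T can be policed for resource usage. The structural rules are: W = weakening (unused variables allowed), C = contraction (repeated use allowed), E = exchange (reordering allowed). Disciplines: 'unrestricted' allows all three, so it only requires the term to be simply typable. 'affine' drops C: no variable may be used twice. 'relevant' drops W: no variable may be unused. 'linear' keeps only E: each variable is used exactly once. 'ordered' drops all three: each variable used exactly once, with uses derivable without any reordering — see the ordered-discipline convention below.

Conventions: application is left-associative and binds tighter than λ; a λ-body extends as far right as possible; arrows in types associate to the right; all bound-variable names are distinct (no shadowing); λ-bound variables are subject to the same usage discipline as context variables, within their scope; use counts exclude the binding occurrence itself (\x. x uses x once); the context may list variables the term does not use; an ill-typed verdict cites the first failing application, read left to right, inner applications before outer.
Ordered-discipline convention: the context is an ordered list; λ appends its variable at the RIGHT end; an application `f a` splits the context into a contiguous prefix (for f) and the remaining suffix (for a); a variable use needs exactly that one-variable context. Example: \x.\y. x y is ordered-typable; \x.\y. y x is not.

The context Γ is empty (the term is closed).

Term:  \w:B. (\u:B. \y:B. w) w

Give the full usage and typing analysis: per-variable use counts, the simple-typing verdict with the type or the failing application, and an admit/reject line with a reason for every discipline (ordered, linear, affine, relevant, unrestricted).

counts: w (bound) ×2; u (bound) ×0; y (bound) ×0
use order (left to right): w, w
typing: well-typed at B -> B -> B
ordered: ✗, needs contraction — w ×2; unused: u, y — weakening required
linear: ✗, needs contraction — w ×2; unused: u, y — weakening required
affine: ✗, needs contraction — w ×2
relevant: ✗, unused: u, y — weakening required
unrestricted: ✓, type-checks (B -> B -> B) and nothing is barred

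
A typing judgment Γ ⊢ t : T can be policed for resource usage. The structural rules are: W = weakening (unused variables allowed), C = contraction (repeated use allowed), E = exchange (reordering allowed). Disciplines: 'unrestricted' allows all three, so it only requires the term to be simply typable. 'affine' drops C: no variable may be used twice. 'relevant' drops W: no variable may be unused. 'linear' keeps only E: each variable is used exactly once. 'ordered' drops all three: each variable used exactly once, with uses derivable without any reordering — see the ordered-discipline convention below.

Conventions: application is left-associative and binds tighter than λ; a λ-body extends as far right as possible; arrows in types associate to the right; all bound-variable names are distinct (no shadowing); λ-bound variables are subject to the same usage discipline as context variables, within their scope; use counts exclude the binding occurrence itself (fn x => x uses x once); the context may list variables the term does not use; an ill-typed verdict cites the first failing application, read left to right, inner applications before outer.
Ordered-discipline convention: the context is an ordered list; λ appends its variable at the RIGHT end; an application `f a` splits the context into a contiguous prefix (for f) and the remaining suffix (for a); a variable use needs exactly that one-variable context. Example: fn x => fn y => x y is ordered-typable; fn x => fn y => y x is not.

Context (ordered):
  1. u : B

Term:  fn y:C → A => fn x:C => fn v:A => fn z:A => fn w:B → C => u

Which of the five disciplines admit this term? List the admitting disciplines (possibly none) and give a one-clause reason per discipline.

accepted by: affine, unrestricted
counts: u=1, y (bound)=0, x (bound)=0, v (bound)=0, z (bound)=0, w (bound)=0
order of uses: u
typing: well-typed at (C → A) → C → A → A → (B → C) → B
ordered ✗ (y, x, v, z, w left unused)
linear ✗ (y, x, v, z, w left unused)
affine ✓ (no duplicate uses among u, y, x, v, z, w)
relevant ✗ (y, x, v, z, w left unused)
unrestricted ✓ (type-checks ((C → A) → C → A → A → (B → C) → B) and nothing is barred)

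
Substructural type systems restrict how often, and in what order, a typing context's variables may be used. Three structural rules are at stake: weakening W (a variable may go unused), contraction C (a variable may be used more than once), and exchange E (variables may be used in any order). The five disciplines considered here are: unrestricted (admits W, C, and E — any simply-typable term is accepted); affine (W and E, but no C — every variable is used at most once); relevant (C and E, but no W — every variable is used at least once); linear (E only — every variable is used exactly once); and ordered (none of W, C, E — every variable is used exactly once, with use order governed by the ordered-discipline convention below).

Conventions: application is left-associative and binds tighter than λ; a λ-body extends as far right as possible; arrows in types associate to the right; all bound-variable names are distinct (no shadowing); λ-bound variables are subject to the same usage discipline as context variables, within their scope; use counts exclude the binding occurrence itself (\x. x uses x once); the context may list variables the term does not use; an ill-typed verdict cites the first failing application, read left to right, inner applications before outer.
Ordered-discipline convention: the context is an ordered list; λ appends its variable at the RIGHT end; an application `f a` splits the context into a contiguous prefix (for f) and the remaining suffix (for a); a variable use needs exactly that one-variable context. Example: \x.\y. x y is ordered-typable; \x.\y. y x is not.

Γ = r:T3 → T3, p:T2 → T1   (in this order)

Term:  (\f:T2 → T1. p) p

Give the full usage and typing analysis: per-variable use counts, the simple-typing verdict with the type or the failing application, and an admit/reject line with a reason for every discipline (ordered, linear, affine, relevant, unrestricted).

variable uses: r: 0, p: 2, f (λ-bound): 0
uses in reading order: p, p
typing: ✓ — T2 → T1
ordered ✗ (repeated use of p ×2; unused: r, f — weakening required)
linear ✗ (repeated use of p ×2; unused: r, f — weakening required)
affine ✗ (repeated use of p ×2)
relevant ✗ (unused: r, f — weakening required)
unrestricted ✓ (well-typed at T2 → T1; no restrictions here)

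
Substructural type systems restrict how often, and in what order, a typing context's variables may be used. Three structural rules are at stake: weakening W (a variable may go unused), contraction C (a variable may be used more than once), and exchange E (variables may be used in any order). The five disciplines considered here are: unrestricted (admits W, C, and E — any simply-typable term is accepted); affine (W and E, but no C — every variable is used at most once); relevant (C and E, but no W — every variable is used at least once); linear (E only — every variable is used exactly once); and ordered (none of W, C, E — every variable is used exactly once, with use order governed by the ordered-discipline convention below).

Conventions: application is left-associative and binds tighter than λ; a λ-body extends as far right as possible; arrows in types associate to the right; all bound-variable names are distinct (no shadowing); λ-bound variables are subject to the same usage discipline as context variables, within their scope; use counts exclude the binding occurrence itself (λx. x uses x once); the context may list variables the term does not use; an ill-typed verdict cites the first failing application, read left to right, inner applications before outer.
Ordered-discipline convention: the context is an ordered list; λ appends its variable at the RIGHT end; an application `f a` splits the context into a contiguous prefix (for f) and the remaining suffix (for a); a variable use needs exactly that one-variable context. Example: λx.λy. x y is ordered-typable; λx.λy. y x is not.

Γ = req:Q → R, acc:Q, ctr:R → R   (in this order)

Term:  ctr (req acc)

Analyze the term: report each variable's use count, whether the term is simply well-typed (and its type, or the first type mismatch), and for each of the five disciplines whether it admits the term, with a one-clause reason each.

usage: req=1; acc=1; ctr=1
left-to-right use order: ctr, req, acc
typing: the term checks, with type R
ordered: ✗, no ordered split (uses run ctr, req, acc)
linear: ✓, single use per variable (req, acc, ctr)
affine: ✓, at most one use each (req, acc, ctr)
relevant: ✓, none of req, acc, ctr goes unused
unrestricted: ✓, well-typed at R; no restrictions here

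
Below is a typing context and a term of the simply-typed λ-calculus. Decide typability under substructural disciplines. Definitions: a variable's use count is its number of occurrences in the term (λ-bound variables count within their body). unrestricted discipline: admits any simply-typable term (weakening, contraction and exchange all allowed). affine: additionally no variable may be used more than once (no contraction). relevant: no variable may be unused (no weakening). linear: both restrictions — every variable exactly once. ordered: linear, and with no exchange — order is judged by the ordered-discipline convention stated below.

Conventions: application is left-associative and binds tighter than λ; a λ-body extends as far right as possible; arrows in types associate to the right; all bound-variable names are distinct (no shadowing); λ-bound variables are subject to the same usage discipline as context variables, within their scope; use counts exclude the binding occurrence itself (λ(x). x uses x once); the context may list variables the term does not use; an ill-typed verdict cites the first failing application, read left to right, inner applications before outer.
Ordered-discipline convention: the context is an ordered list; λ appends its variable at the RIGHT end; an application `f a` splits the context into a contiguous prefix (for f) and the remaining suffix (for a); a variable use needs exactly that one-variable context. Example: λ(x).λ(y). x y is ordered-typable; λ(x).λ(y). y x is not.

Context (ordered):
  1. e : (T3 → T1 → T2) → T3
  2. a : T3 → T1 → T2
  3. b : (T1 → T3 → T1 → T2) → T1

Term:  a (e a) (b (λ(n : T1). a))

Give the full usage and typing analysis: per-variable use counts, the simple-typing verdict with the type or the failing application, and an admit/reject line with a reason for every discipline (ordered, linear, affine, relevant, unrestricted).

usage: e=1; a=3; b=1; n (bound)=0
use order (left to right): a, e, a, b, a
typing: well-typed at T2
ordered: ✗, needs contraction — a ×3; needs weakening: n unused
linear: ✗, needs contraction — a ×3; needs weakening: n unused
affine: ✗, needs contraction — a ×3
relevant: ✗, needs weakening: n unused
unrestricted: ✓, simply typable at T2; W, C, E all held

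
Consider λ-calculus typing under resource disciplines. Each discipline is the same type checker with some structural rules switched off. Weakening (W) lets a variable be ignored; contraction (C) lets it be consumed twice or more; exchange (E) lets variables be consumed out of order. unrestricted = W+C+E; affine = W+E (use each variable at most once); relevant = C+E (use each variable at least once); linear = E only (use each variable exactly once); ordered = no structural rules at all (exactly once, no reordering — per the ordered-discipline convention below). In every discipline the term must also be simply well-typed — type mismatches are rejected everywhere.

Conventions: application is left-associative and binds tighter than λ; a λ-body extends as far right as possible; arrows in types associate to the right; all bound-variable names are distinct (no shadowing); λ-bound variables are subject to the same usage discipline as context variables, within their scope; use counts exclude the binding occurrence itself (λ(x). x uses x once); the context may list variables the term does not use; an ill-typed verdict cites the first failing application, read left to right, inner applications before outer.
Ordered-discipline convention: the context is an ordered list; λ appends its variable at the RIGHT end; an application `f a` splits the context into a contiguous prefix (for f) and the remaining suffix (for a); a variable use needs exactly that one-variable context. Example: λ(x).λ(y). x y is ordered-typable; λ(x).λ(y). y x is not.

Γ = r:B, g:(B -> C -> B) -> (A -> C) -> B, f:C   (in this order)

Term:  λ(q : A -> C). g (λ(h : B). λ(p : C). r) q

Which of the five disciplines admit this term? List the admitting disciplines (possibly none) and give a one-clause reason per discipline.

admitted by: affine, unrestricted
variable uses: r ×1, g ×1, f ×0, q [bound] ×1, h [bound] ×0, p [bound] ×0
uses in reading order: g, r, q
typing: well-typed — term : (A -> C) -> B
ordered: ✗ — needs weakening: f, h, p unused
linear: ✗ — needs weakening: f, h, p unused
affine: ✓ — r, g, f, q, h, p: no repeats, contraction unneeded
relevant: ✗ — needs weakening: f, h, p unused
unrestricted: ✓ — typability at (A -> C) -> B is all that's needed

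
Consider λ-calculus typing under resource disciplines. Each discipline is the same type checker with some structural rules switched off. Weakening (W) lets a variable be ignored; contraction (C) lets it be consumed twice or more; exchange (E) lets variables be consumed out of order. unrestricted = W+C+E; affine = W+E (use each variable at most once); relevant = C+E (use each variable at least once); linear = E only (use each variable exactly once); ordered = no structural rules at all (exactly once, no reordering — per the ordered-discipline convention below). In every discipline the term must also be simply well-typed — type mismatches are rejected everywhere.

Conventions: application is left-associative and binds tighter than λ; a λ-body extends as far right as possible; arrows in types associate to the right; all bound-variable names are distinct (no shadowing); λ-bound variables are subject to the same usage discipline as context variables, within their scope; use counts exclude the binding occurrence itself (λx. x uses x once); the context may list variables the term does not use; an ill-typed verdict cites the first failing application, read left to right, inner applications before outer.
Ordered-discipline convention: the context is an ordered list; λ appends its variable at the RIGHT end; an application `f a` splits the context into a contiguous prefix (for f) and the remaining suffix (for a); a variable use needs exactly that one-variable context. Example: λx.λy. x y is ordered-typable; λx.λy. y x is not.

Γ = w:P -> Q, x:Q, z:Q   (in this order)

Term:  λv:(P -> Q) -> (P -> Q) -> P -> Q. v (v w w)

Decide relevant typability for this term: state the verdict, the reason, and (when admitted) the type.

no — needs weakening: x, z unused
use counts: w ×2, x ×0, z ×0, v (bound) ×2
order of uses: v, v, w, w
typing: ✓ — ((P -> Q) -> (P -> Q) -> P -> Q) -> (P -> Q) -> P -> Q
all disciplines: ordered ✗ | linear ✗ | affine ✗ | relevant ✗ | unrestricted ✓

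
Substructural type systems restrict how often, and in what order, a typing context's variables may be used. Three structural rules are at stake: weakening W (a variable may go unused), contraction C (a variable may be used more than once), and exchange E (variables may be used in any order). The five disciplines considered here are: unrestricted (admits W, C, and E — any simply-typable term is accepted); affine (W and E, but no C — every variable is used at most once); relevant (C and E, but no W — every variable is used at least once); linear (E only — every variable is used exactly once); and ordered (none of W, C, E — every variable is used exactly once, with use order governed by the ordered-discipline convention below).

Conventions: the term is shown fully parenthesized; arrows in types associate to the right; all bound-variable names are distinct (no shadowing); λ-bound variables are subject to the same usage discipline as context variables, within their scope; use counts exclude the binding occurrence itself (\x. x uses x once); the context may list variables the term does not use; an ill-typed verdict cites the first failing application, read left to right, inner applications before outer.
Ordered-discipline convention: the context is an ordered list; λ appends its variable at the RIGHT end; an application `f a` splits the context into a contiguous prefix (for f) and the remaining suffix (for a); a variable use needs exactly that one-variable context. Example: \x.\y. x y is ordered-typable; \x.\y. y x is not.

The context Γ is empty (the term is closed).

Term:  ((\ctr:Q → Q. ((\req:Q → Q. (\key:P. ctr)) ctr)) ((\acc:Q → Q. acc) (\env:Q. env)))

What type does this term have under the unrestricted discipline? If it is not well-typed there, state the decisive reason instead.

term : P → Q → Q
variable uses: ctr [bound] ×2; req [bound] ×0; key [bound] ×0; acc [bound] ×1; env [bound] ×1
use order (left to right): ctr, ctr, acc, env
typing: well-typed — term : P → Q → Q
all disciplines: ordered ✗ | linear ✗ | affine ✗ | relevant ✗ | unrestricted ✓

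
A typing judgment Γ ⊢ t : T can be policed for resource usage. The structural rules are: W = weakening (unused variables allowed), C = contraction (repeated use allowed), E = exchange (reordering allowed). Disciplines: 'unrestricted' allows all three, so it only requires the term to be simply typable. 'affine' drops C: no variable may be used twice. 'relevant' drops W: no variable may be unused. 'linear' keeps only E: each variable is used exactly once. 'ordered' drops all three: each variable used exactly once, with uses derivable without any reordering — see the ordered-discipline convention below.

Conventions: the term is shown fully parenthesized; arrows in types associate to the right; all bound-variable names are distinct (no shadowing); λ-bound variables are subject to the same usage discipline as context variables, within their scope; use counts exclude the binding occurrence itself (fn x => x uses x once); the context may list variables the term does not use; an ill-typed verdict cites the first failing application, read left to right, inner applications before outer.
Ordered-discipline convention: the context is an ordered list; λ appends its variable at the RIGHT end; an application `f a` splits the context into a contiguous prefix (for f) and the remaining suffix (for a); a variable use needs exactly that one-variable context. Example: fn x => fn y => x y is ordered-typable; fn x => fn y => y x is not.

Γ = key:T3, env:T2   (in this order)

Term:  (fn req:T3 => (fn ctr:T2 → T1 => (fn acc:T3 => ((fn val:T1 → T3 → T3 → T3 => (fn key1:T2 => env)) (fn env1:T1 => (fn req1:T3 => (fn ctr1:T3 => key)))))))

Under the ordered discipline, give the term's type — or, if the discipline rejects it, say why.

not well-typed under ordered — needs weakening: req, ctr, acc, val, key1, env1, req1, ctr1 unused
counts: key: 1; env: 1; req [bound]: 0; ctr [bound]: 0; acc [bound]: 0; val [bound]: 0; key1 [bound]: 0; env1 [bound]: 0; req1 [bound]: 0; ctr1 [bound]: 0
use order (left to right): env, key
typing: ✓ — T3 → (T2 → T1) → T3 → T2 → T2
summary: ordered ✗; linear ✗; affine ✓; relevant ✗; unrestricted ✓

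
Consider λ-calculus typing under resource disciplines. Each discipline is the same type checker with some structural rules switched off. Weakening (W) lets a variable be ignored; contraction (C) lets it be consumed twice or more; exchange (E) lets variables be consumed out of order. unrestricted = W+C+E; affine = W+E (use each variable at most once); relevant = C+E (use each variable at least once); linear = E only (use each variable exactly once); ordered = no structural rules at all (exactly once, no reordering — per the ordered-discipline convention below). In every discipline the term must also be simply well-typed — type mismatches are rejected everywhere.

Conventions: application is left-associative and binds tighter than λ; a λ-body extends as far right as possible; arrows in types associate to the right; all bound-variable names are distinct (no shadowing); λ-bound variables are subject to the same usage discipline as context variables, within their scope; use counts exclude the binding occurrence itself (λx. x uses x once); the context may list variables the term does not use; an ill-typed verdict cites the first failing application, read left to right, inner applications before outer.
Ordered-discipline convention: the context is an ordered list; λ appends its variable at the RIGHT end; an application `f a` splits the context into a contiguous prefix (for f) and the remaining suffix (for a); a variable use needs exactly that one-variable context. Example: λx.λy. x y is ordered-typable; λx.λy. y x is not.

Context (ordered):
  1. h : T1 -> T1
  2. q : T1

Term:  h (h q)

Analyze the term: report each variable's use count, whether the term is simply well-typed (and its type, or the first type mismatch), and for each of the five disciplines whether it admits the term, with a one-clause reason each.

use counts: h=2, q=1
uses in reading order: h, h, q
typing: the term checks, with type T1
ordered: ✗ — uses contraction: h ×2
linear: ✗ — uses contraction: h ×2
affine: ✗ — uses contraction: h ×2
relevant: ✓ — h, q: all used, weakening unneeded
unrestricted: ✓ — well-typed at T1; no restrictions here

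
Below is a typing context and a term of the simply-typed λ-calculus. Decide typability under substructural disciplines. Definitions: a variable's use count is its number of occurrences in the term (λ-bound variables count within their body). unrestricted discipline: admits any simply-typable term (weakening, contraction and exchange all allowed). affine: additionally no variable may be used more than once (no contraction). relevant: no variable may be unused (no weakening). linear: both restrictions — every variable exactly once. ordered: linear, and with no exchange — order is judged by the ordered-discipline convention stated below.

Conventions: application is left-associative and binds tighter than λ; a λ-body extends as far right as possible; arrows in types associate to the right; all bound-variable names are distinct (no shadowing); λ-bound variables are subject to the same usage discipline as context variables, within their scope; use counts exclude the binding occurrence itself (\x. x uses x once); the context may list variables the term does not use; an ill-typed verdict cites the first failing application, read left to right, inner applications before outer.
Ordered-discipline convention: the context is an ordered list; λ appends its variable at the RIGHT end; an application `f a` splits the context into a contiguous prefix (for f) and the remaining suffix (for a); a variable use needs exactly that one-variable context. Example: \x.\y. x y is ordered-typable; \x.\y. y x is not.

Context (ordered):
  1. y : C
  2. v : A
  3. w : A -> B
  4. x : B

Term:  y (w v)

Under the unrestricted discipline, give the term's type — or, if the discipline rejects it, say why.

not well-typed under unrestricted — not simply typable
counts: y: 1×, v: 1×, w: 1×, x: 0×
use order (left to right): y, w, v
typing: ill-typed: non-function type C applied to an argument
all disciplines: ordered ✗ | linear ✗ | affine ✗ | relevant ✗ | unrestricted ✗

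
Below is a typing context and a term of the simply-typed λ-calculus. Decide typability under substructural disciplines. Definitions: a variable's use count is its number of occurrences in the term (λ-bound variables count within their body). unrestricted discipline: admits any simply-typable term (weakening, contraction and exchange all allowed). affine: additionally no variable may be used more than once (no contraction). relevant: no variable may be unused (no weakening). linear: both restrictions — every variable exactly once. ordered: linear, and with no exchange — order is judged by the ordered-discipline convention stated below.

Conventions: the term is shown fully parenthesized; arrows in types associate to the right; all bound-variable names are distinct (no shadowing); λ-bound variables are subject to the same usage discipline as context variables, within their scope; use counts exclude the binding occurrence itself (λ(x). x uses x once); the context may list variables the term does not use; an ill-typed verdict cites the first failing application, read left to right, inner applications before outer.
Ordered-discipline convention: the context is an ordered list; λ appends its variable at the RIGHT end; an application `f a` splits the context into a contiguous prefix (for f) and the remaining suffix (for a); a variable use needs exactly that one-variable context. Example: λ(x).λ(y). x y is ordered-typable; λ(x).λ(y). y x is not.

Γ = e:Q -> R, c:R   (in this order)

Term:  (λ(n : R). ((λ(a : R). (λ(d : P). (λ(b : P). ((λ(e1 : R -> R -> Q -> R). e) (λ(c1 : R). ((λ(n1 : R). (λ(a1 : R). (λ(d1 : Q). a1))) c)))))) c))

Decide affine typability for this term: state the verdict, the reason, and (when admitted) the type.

no — uses contraction: c ×2
variable uses: e=1, c=2, n (bound)=0, a (bound)=0, d (bound)=0, b (bound)=0, e1 (bound)=0, c1 (bound)=0, n1 (bound)=0, a1 (bound)=1, d1 (bound)=0
left-to-right use order: e, a1, c, c
typing: well-typed at R -> P -> P -> Q -> R
all disciplines: ordered ✗ | linear ✗ | affine ✗ | relevant ✗ | unrestricted ✓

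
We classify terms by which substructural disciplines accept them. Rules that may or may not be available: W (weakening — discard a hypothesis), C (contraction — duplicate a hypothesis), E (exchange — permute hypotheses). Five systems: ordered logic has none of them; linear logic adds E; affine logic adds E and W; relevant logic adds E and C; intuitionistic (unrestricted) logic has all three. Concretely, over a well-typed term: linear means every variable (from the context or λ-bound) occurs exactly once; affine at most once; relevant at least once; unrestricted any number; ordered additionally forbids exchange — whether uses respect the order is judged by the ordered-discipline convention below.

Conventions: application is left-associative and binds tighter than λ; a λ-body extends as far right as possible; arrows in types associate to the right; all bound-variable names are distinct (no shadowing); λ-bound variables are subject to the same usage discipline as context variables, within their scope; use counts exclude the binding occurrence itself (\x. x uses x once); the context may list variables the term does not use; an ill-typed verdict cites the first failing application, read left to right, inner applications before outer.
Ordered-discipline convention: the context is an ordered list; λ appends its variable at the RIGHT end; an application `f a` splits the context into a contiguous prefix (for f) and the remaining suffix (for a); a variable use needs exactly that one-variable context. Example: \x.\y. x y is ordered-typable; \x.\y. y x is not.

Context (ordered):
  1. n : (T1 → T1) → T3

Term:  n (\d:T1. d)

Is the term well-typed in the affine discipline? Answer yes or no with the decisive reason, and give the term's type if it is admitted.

yes — none of n, d used more than once; term : T3
variable uses: n: 1; d (bound): 1
uses in reading order: n, d
typing: well-typed at T3
all disciplines: ordered ✓ | linear ✓ | affine ✓ | relevant ✓ | unrestricted ✓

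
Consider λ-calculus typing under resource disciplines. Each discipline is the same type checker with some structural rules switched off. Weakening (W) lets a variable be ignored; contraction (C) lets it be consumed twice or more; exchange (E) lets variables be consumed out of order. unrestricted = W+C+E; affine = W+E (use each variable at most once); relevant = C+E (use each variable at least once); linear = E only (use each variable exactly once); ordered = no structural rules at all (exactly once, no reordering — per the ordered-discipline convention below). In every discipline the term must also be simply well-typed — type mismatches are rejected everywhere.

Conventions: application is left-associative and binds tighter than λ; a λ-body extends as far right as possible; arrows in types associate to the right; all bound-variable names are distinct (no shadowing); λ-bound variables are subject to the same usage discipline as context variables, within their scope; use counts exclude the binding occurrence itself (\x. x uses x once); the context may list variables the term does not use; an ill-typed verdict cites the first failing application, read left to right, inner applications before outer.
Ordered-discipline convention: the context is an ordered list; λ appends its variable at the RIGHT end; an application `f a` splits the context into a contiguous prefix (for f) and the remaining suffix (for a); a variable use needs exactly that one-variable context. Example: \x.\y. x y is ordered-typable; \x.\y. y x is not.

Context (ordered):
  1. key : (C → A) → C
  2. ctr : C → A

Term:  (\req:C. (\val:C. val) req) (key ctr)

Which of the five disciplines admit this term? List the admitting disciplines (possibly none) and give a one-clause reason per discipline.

accepted by: ordered, linear, affine, relevant, unrestricted
use counts: key: 1, ctr: 1, req [bound]: 1, val [bound]: 1
order of uses: val, req, key, ctr
typing: well-typed at C
ordered: ✓, key, ctr, req, val once each; derivable with no W/C/E
linear: ✓, single use per variable (key, ctr, req, val)
affine: ✓, no duplicate uses among key, ctr, req, val
relevant: ✓, key, ctr, req, val: all used, weakening unneeded
unrestricted: ✓, type-checks (C) and nothing is barred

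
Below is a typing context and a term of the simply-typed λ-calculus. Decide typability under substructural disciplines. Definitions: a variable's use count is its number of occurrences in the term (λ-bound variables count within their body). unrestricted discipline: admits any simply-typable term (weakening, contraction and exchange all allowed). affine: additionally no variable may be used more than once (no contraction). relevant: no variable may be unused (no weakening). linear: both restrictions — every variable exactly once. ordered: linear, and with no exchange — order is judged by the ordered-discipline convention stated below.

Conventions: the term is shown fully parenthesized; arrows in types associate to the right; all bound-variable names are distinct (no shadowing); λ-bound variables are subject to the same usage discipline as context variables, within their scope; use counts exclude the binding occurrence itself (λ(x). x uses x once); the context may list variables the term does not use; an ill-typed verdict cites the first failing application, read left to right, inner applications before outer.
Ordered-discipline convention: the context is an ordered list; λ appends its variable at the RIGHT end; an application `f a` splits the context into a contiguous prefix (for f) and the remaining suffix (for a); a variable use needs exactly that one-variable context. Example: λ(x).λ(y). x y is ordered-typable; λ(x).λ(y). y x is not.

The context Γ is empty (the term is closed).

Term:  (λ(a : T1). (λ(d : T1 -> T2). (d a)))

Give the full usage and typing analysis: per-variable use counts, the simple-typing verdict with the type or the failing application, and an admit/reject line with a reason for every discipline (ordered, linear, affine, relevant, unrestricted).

counts: a (bound)=1, d (bound)=1
use order (left to right): d, a
typing: well-typed — term : T1 -> (T1 -> T2) -> T2
ordered ✗ (no ordered split (uses run d, a))
linear ✓ (exactly-once usage across a, d)
affine ✓ (none of a, d used more than once)
relevant ✓ (a, d: all used, weakening unneeded)
unrestricted ✓ (simply typable at T1 -> (T1 -> T2) -> T2; W, C, E all held)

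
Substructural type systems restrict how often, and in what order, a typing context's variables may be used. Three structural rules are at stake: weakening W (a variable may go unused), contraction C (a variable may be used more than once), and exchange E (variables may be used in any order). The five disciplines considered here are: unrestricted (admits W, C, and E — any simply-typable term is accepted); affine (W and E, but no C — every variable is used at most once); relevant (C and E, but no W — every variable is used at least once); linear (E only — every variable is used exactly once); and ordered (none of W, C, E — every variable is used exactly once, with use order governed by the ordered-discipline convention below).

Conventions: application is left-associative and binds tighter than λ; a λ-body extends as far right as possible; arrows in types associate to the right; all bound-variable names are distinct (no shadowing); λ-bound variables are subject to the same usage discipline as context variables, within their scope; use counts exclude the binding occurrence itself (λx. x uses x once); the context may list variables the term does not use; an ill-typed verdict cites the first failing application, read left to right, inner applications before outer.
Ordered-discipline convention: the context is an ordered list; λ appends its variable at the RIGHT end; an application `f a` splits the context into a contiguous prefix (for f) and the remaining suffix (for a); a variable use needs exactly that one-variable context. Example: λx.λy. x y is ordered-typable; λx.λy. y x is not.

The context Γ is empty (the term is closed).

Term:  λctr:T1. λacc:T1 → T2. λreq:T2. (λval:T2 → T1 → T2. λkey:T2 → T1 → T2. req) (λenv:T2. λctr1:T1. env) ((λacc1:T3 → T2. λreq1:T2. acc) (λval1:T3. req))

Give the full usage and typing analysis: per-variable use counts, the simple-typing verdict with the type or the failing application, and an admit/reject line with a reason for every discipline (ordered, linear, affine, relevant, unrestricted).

variable uses: ctr (λ-bound) ×0, acc (λ-bound) ×1, req (λ-bound) ×2, val (λ-bound) ×0, key (λ-bound) ×0, env (λ-bound) ×1, ctr1 (λ-bound) ×0, acc1 (λ-bound) ×0, req1 (λ-bound) ×0, val1 (λ-bound) ×0
left-to-right use order: req, env, acc, req
typing: well-typed at T1 → (T1 → T2) → T2 → T2
ordered: ✗, needs contraction — req ×2; ctr, val, key, ctr1, acc1, req1, val1 never used (weakening)
linear: ✗, needs contraction — req ×2; ctr, val, key, ctr1, acc1, req1, val1 never used (weakening)
affine: ✗, needs contraction — req ×2
relevant: ✗, ctr, val, key, ctr1, acc1, req1, val1 never used (weakening)
unrestricted: ✓, typability at T1 → (T1 → T2) → T2 → T2 is all that's needed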